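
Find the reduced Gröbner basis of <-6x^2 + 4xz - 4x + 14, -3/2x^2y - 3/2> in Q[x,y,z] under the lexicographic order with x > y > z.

f_1 = -6x^2 + 4xz - 4x + 14, LT = x^2.
f_2 = -3/2x^2y - 3/2, LT = x^2y.

S(f_1,f_2): lcm = x^2y. S = -2/3xyz + 2/3xy - 7/3y - 1.
  reduce S modulo (f_1, f_2):
  remainder -2/3xyz + 2/3xy - 7/3y - 1 ≠ 0; add g_3 = -2/3xyz + 2/3xy - 7/3y - 1 to the basis.

S(f_1,g_3): lcm = x^2yz. S = x^2y - 2/3xyz^2 + 2/3xyz - 7/2xy - 3/2x - 7/3yz.
  reduce S modulo (f_1, f_2, g_3):
  remainder -7/2xy - 3/2x + z - 1 ≠ 0; add g_4 = -7/2xy - 3/2x + z - 1 to the basis.

S(g_3,g_4): lcm = xyz. S = -xy - 3/7xz + 7/2y + 2/7z^2 - 2/7z + 3/2.
  reduce S modulo (f_1, f_2, g_3, g_4):
  remainder -3/7xz + 3/7x + 7/2y + 2/7z^2 - 4/7z + 25/14 ≠ 0; add g_5 = -3/7xz + 3/7x + 7/2y + 2/7z^2 - 4/7z + 25/14 to the basis.

S(g_3,g_5): lcm = xyz. S = 49/6y^2 + 2/3yz^2 - 4/3yz + 23/3y + 3/2.
  reduce S modulo (f_1, f_2, g_3, g_4, g_5):
  remainder 49/6y^2 + 2/3yz^2 - 4/3yz + 23/3y + 3/2 ≠ 0; add g_6 = 49/6y^2 + 2/3yz^2 - 4/3yz + 23/3y + 3/2 to the basis.

The other S-polynomials (S(f_2,g_3), S(f_1,g_4), S(f_2,g_4), S(f_1,g_5), S(f_2,g_5), S(g_4,g_5), S(f_1,g_6), S(f_2,g_6), S(g_3,g_6), S(g_4,g_6), S(g_5,g_6)) all reduce to 0 modulo the current basis, so we have a Gröbner basis.
Inter-reduce: drop elements whose leading term is divisible by another's, tail-reduce, and make monic.

G = {x^2 - 49/9y - 4/9z^2 + 8/9z - 46/9, xy + 3/7x - 2/7z + 2/7, xz - x - 49/6y - 2/3z^2 + 4/3z - 25/6, y^2 + 4/49yz^2 - 8/49yz + 46/49y + 9/49}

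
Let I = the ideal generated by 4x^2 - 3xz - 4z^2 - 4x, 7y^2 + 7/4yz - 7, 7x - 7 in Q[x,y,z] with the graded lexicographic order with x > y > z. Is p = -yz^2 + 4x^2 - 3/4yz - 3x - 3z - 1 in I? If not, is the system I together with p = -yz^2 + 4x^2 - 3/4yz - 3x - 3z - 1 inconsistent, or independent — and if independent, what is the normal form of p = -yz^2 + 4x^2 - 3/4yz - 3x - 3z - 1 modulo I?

-yz^2 + 4x^2 - 3/4yz - 3x - 3z - 1 is independent of I; its normal form modulo I is -3z.

First compute the reduced Gröbner basis of I by Buchberger's algorithm.
f_1 = 4x^2 - 3xz - 4z^2 - 4x, LT = x^2.
f_2 = 7y^2 + 7/4yz - 7, LT = y^2.
f_3 = 7x - 7, LT = x.

S(f_1,f_3): lcm = x^2. S = -3/4xz - z^2.
  leading term xz: subtract (-3/28z)·f_3 from -3/4xz - z^2 → -z^2 - 3/4z
  leading term z^2: no divisor's leading term divides it; move -z^2 to the remainder.
  leading term z: no divisor's leading term divides it; move -3/4z to the remainder.
  remainder -z^2 - 3/4z ≠ 0; add h_4 = -z^2 - 3/4z to the basis.

The other S-polynomials (S(f_1,f_2), S(f_2,f_3), S(f_1,h_4), S(f_2,h_4), S(f_3,h_4)) all reduce to 0 modulo the current basis, so we have a Gröbner basis.
Inter-reduce: drop elements whose leading term is divisible by another's, tail-reduce, and make monic.
Reduced Gröbner basis: {y^2 + 1/4yz - 1, z^2 + 3/4z, x - 1}.
Label its elements g_1 = y^2 + 1/4yz - 1, g_2 = z^2 + 3/4z, g_3 = x - 1.

Reduce p = -yz^2 + 4x^2 - 3/4yz - 3x - 3z - 1 modulo G:
  leading term yz^2: subtract (-y)·g_2 from -yz^2 + 4x^2 - 3/4yz - 3x - 3z - 1 → 4x^2 - 3x - 3z - 1
  leading term x^2: subtract (4x)·g_3 from 4x^2 - 3x - 3z - 1 → x - 3z - 1
  leading term x: subtract (1)·g_3 from x - 3z - 1 → -3z
  leading term z: no divisor's leading term divides it; move -3z to the remainder.
  normal form = -3z.
The normal form is nonzero, so p ∉ I. Since p minus its normal form lies in I, I + (p) = I + (r) where r = -3z; decide whether this ideal is the whole ring.
Run Buchberger on G together with r (pairs among the g_i already reduce to 0 since G is a Gröbner basis):
g_1 = y^2 + 1/4yz - 1, LT = y^2.
g_2 = z^2 + 3/4z, LT = z^2.
g_3 = x - 1, LT = x.
r = -3z, LT = z.

The S-polynomials (S(g_1,g_2), S(g_1,g_3), S(g_1,r), S(g_2,g_3), S(g_2,r), S(g_3,r)) all reduce to 0 modulo the current basis, so we have a Gröbner basis.
Inter-reduce: drop elements whose leading term is divisible by another's, tail-reduce, and make monic.
Reduced Gröbner basis: {y^2 - 1, x - 1, z}.
The reduced Gröbner basis of I + (p) is {y^2 - 1, x - 1, z} ≠ {1}, a proper ideal, so the enlarged system stays consistent: p is independent of I, with normal form -3z.

The remainder on division by a Gröbner basis is unique — it is the normal form.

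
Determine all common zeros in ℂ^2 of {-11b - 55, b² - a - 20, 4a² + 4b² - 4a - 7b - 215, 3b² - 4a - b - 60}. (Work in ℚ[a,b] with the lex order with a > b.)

{(5, -5)}

Compute a lex Gröbner basis by Buchberger's algorithm.
f_1 = -11b - 55, LT = b.
f_2 = -a + b² - 20, LT = a.
f_3 = 4a² - 4a + 4b² - 7b - 215, LT = a².
f_4 = -4a + 3b² - b - 60, LT = a.

S(f_1,f_2): leading monomials are coprime, so the S-polynomial reduces to 0 (Buchberger's first criterion).
S(f_1,f_3): leading monomials are coprime, so the S-polynomial reduces to 0 (Buchberger's first criterion).
S(f_1,f_4): leading monomials are coprime, so the S-polynomial reduces to 0 (Buchberger's first criterion).
S(f_2,f_3): lcm = a². S = -ab² + 21a - b² + 7/4b + 215/4.
  leading term ab²: subtract (1/11ab)·f_1 from -ab² + 21a - b² + 7/4b + 215/4 → 5ab + 21a - b² + 7/4b + 215/4
  leading term ab: subtract (-5/11a)·f_1 from 5ab + 21a - b² + 7/4b + 215/4 → -4a - b² + 7/4b + 215/4
  leading term a: subtract (4)·f_2 from -4a - b² + 7/4b + 215/4 → -5b² + 7/4b + 535/4
  leading term b²: subtract (5/11b)·f_1 from -5b² + 7/4b + 535/4 → 107/4b + 535/4
  leading term b: subtract (-107/44)·f_1 from 107/4b + 535/4 → 0
  remainder 0.

S(f_2,f_4): lcm = a. S = -¼b² - ¼b + 5.
  leading term b²: subtract (1/44b)·f_1 from -¼b² - ¼b + 5 → b + 5
  leading term b: subtract (-1/11)·f_1 from b + 5 → 0
  remainder 0.

S(f_3,f_4): lcm = a². S = ¾ab² - ¼ab - 16a + b² - 7/4b - 215/4.
  leading term ab²: subtract (-3/44ab)·f_1 from ¾ab² - ¼ab - 16a + b² - 7/4b - 215/4 → -4ab - 16a + b² - 7/4b - 215/4
  leading term ab: subtract (4/11a)·f_1 from -4ab - 16a + b² - 7/4b - 215/4 → 4a + b² - 7/4b - 215/4
  leading term a: subtract (-4)·f_2 from 4a + b² - 7/4b - 215/4 → 5b² - 7/4b - 535/4
  leading term b²: subtract (-5/11b)·f_1 from 5b² - 7/4b - 535/4 → -107/4b - 535/4
  leading term b: subtract (107/44)·f_1 from -107/4b - 535/4 → 0
  remainder 0.

Every S-polynomial of the final basis reduces to 0, so we have a Gröbner basis.
Inter-reduce: drop elements whose leading term is divisible by another's, tail-reduce, and make monic.
Reduced Gröbner basis: {a - 5, b + 5}.

The lex basis is triangular: the last element involves only b. Solving b + 5 = 0 gives b ∈ {-5}; substituting each value into the earlier elements determines the remaining variables.
  b = -5: the earlier basis element becomes a - 5 = 0, giving a = 5 — point (5, -5).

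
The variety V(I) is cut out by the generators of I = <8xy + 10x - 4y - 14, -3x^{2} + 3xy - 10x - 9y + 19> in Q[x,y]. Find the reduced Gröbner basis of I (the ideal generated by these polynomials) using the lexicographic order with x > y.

G = {x + \tfrac{20}{9}y^{2} - \tfrac{58}{27}y - \tfrac{29}{27}, y^{3} + \tfrac{17}{60}y^{2} - \tfrac{22}{15}y + \tfrac{11}{60}}

Buchberger's algorithm terminates because the ascending chain of leading-term ideals stabilizes.

f_1 = 8xy + 10x - 4y - 14, LT = xy.
f_2 = -3x^{2} + 3xy - 10x - 9y + 19, LT = x^{2}.

S(f_1,f_2): lcm = x^{2}y. S = \tfrac{5}{4}x^{2} + xy^{2} - \tfrac{23}{6}xy - \tfrac{7}{4}x - 3y^{2} + \tfrac{19}{3}y.
  leading term x^{2}: subtract (-\tfrac{5}{12})·f_2 from \tfrac{5}{4}x^{2} + xy^{2} - \tfrac{23}{6}xy - \tfrac{7}{4}x - 3y^{2} + \tfrac{19}{3}y → xy^{2} - \tfrac{31}{12}xy - \tfrac{71}{12}x - 3y^{2} + \tfrac{31}{12}y + \tfrac{95}{12}
  leading term xy^{2}: subtract (\tfrac{1}{8}y)·f_1 from xy^{2} - \tfrac{31}{12}xy - \tfrac{71}{12}x - 3y^{2} + \tfrac{31}{12}y + \tfrac{95}{12} → -\tfrac{23}{6}xy - \tfrac{71}{12}x - \tfrac{5}{2}y^{2} + \tfrac{13}{3}y + \tfrac{95}{12}
  leading term xy: subtract (-\tfrac{23}{48})·f_1 from -\tfrac{23}{6}xy - \tfrac{71}{12}x - \tfrac{5}{2}y^{2} + \tfrac{13}{3}y + \tfrac{95}{12} → -\tfrac{9}{8}x - \tfrac{5}{2}y^{2} + \tfrac{29}{12}y + \tfrac{29}{24}
  leading term x: no divisor's leading term divides it; move -\tfrac{9}{8}x to the remainder.
  leading term y^{2}: no divisor's leading term divides it; move -\tfrac{5}{2}y^{2} to the remainder.
  leading term y: no divisor's leading term divides it; move \tfrac{29}{12}y to the remainder.
  leading term 1: no divisor's leading term divides it; move \tfrac{29}{24} to the remainder.
  remainder -\tfrac{9}{8}x - \tfrac{5}{2}y^{2} + \tfrac{29}{12}y + \tfrac{29}{24} ≠ 0; add g_3 = -\tfrac{9}{8}x - \tfrac{5}{2}y^{2} + \tfrac{29}{12}y + \tfrac{29}{24} to the basis.

S(f_1,g_3): lcm = xy. S = \tfrac{5}{4}x - \tfrac{20}{9}y^{3} + \tfrac{58}{27}y^{2} + \tfrac{31}{54}y - \tfrac{7}{4}.
  leading term x: subtract (-\tfrac{10}{9})·g_3 from \tfrac{5}{4}x - \tfrac{20}{9}y^{3} + \tfrac{58}{27}y^{2} + \tfrac{31}{54}y - \tfrac{7}{4} → -\tfrac{20}{9}y^{3} - \tfrac{17}{27}y^{2} + \tfrac{88}{27}y - \tfrac{11}{27}
  leading term y^{3}: no divisor's leading term divides it; move -\tfrac{20}{9}y^{3} to the remainder.
  leading term y^{2}: no divisor's leading term divides it; move -\tfrac{17}{27}y^{2} to the remainder.
  leading term y: no divisor's leading term divides it; move \tfrac{88}{27}y to the remainder.
  leading term 1: no divisor's leading term divides it; move -\tfrac{11}{27} to the remainder.
  remainder -\tfrac{20}{9}y^{3} - \tfrac{17}{27}y^{2} + \tfrac{88}{27}y - \tfrac{11}{27} ≠ 0; add g_4 = -\tfrac{20}{9}y^{3} - \tfrac{17}{27}y^{2} + \tfrac{88}{27}y - \tfrac{11}{27} to the basis.

The other S-polynomials (S(f_2,g_3), S(f_1,g_4), S(f_2,g_4), S(g_3,g_4)) all reduce to 0 modulo the current basis, so we have a Gröbner basis.
Inter-reduce: drop elements whose leading term is divisible by another's, tail-reduce, and make monic.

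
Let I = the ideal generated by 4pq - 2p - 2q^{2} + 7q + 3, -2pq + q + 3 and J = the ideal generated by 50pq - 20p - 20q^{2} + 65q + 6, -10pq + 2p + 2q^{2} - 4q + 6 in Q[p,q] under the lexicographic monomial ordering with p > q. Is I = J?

No, the ideals differ.

Two ideals are equal iff their reduced Gröbner bases coincide (the reduced basis is unique for a fixed ordering).
Buchberger on the first generating set:
f_1 = 4pq - 2p - 2q^{2} + 7q + 3, LT = pq.
f_2 = -2pq + q + 3, LT = pq.

S(f_1,f_2): lcm = pq. S = -\tfrac{1}{2}p - \tfrac{1}{2}q^{2} + \tfrac{9}{4}q + \tfrac{9}{4}.
  reduce S modulo (f_1, f_2):
  remainder -\tfrac{1}{2}p - \tfrac{1}{2}q^{2} + \tfrac{9}{4}q + \tfrac{9}{4} ≠ 0; add g_3 = -\tfrac{1}{2}p - \tfrac{1}{2}q^{2} + \tfrac{9}{4}q + \tfrac{9}{4} to the basis.

S(f_1,g_3): lcm = pq. S = -\tfrac{1}{2}p - q^{3} + 4q^{2} + \tfrac{25}{4}q + \tfrac{3}{4}.
  reduce S modulo (f_1, f_2, g_3):
  remainder -q^{3} + \tfrac{9}{2}q^{2} + 4q - \tfrac{3}{2} ≠ 0; add g_4 = -q^{3} + \tfrac{9}{2}q^{2} + 4q - \tfrac{3}{2} to the basis.

The other S-polynomials (S(f_2,g_3), S(f_1,g_4), S(f_2,g_4), S(g_3,g_4)) all reduce to 0 modulo the current basis, so we have a Gröbner basis.
Inter-reduce: drop elements whose leading term is divisible by another's, tail-reduce, and make monic.
Reduced Gröbner basis: {p + q^{2} - \tfrac{9}{2}q - \tfrac{9}{2}, q^{3} - \tfrac{9}{2}q^{2} - 4q + \tfrac{3}{2}}.

Buchberger on the second generating set:
h_1 = 50pq - 20p - 20q^{2} + 65q + 6, LT = pq.
h_2 = -10pq + 2p + 2q^{2} - 4q + 6, LT = pq.

S(h_1,h_2): lcm = pq. S = -\tfrac{1}{5}p - \tfrac{1}{5}q^{2} + \tfrac{9}{10}q + \tfrac{18}{25}.
  reduce S modulo (h_1, h_2):
  remainder -\tfrac{1}{5}p - \tfrac{1}{5}q^{2} + \tfrac{9}{10}q + \tfrac{18}{25} ≠ 0; add k_3 = -\tfrac{1}{5}p - \tfrac{1}{5}q^{2} + \tfrac{9}{10}q + \tfrac{18}{25} to the basis.

S(h_1,k_3): lcm = pq. S = -\tfrac{2}{5}p - q^{3} + \tfrac{41}{10}q^{2} + \tfrac{49}{10}q + \tfrac{3}{25}.
  reduce S modulo (h_1, h_2, k_3):
  remainder -q^{3} + \tfrac{9}{2}q^{2} + \tfrac{31}{10}q - \tfrac{33}{25} ≠ 0; add k_4 = -q^{3} + \tfrac{9}{2}q^{2} + \tfrac{31}{10}q - \tfrac{33}{25} to the basis.

The other S-polynomials (S(h_2,k_3), S(h_1,k_4), S(h_2,k_4), S(k_3,k_4)) all reduce to 0 modulo the current basis, so we have a Gröbner basis.
Inter-reduce: drop elements whose leading term is divisible by another's, tail-reduce, and make monic.
Reduced Gröbner basis: {p + q^{2} - \tfrac{9}{2}q - \tfrac{18}{5}, q^{3} - \tfrac{9}{2}q^{2} - \tfrac{31}{10}q + \tfrac{33}{25}}.

The bases are distinct; the ideals are different.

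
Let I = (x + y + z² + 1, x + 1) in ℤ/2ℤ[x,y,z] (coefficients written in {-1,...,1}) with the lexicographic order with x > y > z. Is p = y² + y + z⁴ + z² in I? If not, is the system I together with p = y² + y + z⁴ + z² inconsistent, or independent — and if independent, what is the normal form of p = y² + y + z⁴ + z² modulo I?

First compute the reduced Gröbner basis of I by Buchberger's algorithm.
f_1 = x + y + z² + 1, LT = x.
f_2 = x + 1, LT = x.

S(f_1,f_2): lcm = x. S = y + z².
  reduce S modulo (f_1, f_2):
  remainder y + z² ≠ 0; add h_3 = y + z² to the basis.

The other S-polynomials (S(f_1,h_3), S(f_2,h_3)) all reduce to 0 modulo the current basis, so we have a Gröbner basis.
Inter-reduce: drop elements whose leading term is divisible by another's, tail-reduce, and make monic.
Reduced Gröbner basis: {x + 1, y + z²}.
Label its elements g_1 = x + 1, g_2 = y + z².

Reduce p = y² + y + z⁴ + z² modulo G:
  leading term y²: subtract (y)·g_2 from y² + y + z⁴ + z² → yz² + y + z⁴ + z²
  leading term yz²: subtract (z²)·g_2 from yz² + y + z⁴ + z² → y + z²
  leading term y: subtract (1)·g_2 from y + z² → 0
  normal form = 0.
Since the normal form is 0, p ∈ I.

The remainder on division by a Gröbner basis is unique — it is the normal form.

y² + y + z⁴ + z² lies in I (it reduces to 0).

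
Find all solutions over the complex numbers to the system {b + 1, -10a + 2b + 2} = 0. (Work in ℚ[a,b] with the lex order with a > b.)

Compute a lex Gröbner basis by Buchberger's algorithm.
f_1 = b + 1, LT = b.
f_2 = -10a + 2b + 2, LT = a.

The S-polynomials (S(f_1,f_2)) all reduce to 0 modulo the current basis, so we have a Gröbner basis.
Inter-reduce: drop elements whose leading term is divisible by another's, tail-reduce, and make monic.
Reduced Gröbner basis: {a, b + 1}.

A lex Gröbner basis eliminates variables successively. Here b + 1 depends only on b, with roots {-1}; lifting each root through the earlier basis elements recovers the full solutions.
  b = -1: the earlier basis element becomes a = 0, giving a = 0 — point (0, -1).

{(0, -1)}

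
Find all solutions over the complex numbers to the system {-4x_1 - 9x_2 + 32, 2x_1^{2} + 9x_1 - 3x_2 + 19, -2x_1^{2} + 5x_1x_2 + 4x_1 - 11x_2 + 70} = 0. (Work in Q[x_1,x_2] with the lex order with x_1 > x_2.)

Compute a lex Gröbner basis by Buchberger's algorithm.
f_1 = -4x_1 - 9x_2 + 32, LT = x_1.
f_2 = 2x_1^{2} + 9x_1 - 3x_2 + 19, LT = x_1^{2}.
f_3 = -2x_1^{2} + 5x_1x_2 + 4x_1 - 11x_2 + 70, LT = x_1^{2}.

S(f_1,f_2): lcm = x_1^{2}. S = \tfrac{9}{4}x_1x_2 - \tfrac{25}{2}x_1 + \tfrac{3}{2}x_2 - \tfrac{19}{2}.
  leading term x_1x_2: subtract (-\tfrac{9}{16}x_2)·f_1 from \tfrac{9}{4}x_1x_2 - \tfrac{25}{2}x_1 + \tfrac{3}{2}x_2 - \tfrac{19}{2} → -\tfrac{25}{2}x_1 - \tfrac{81}{16}x_2^{2} + \tfrac{39}{2}x_2 - \tfrac{19}{2}
  leading term x_1: subtract (\tfrac{25}{8})·f_1 from -\tfrac{25}{2}x_1 - \tfrac{81}{16}x_2^{2} + \tfrac{39}{2}x_2 - \tfrac{19}{2} → -\tfrac{81}{16}x_2^{2} + \tfrac{381}{8}x_2 - \tfrac{219}{2}
  leading term x_2^{2}: no divisor's leading term divides it; move -\tfrac{81}{16}x_2^{2} to the remainder.
  leading term x_2: no divisor's leading term divides it; move \tfrac{381}{8}x_2 to the remainder.
  leading term 1: no divisor's leading term divides it; move -\tfrac{219}{2} to the remainder.
  remainder -\tfrac{81}{16}x_2^{2} + \tfrac{381}{8}x_2 - \tfrac{219}{2} ≠ 0; add h_4 = -\tfrac{81}{16}x_2^{2} + \tfrac{381}{8}x_2 - \tfrac{219}{2} to the basis.

S(f_1,f_3): lcm = x_1^{2}. S = \tfrac{19}{4}x_1x_2 - 6x_1 - \tfrac{11}{2}x_2 + 35.
  leading term x_1x_2: subtract (-\tfrac{19}{16}x_2)·f_1 from \tfrac{19}{4}x_1x_2 - 6x_1 - \tfrac{11}{2}x_2 + 35 → -6x_1 - \tfrac{171}{16}x_2^{2} + \tfrac{65}{2}x_2 + 35
  leading term x_1: subtract (\tfrac{3}{2})·f_1 from -6x_1 - \tfrac{171}{16}x_2^{2} + \tfrac{65}{2}x_2 + 35 → -\tfrac{171}{16}x_2^{2} + 46x_2 - 13
  leading term x_2^{2}: subtract (\tfrac{19}{9})·h_4 from -\tfrac{171}{16}x_2^{2} + 46x_2 - 13 → -\tfrac{1309}{24}x_2 + \tfrac{1309}{6}
  leading term x_2: no divisor's leading term divides it; move -\tfrac{1309}{24}x_2 to the remainder.
  leading term 1: no divisor's leading term divides it; move \tfrac{1309}{6} to the remainder.
  remainder -\tfrac{1309}{24}x_2 + \tfrac{1309}{6} ≠ 0; add h_5 = -\tfrac{1309}{24}x_2 + \tfrac{1309}{6} to the basis.

The other S-polynomials (S(f_2,f_3), S(f_1,h_4), S(f_2,h_4), S(f_3,h_4), S(f_1,h_5), S(f_2,h_5), S(f_3,h_5), S(h_4,h_5)) all reduce to 0 modulo the current basis, so we have a Gröbner basis.
Inter-reduce: drop elements whose leading term is divisible by another's, tail-reduce, and make monic.
Reduced Gröbner basis: {x_1 + 1, x_2 - 4}.

A lex Gröbner basis eliminates variables successively. Here x_2 - 4 depends only on x_2, with roots {4}; lifting each root through the earlier basis elements recovers the full solutions.
  x_2 = 4: the earlier basis element becomes x_1 + 1 = 0, giving x_1 = -1 — point (-1, 4).

{(-1, 4)}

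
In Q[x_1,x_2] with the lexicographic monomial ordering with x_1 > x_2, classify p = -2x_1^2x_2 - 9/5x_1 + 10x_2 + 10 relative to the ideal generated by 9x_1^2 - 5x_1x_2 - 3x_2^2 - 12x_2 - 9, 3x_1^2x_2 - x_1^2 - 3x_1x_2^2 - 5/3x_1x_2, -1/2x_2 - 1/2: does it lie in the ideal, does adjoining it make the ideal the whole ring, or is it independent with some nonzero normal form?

First compute the reduced Gröbner basis of I by Buchberger's algorithm.
f_1 = 9x_1^2 - 5x_1x_2 - 3x_2^2 - 12x_2 - 9, LT = x_1^2.
f_2 = 3x_1^2x_2 - x_1^2 - 3x_1x_2^2 - 5/3x_1x_2, LT = x_1^2x_2.
f_3 = -1/2x_2 - 1/2, LT = x_2.

S(f_1,f_2): lcm = x_1^2x_2. S = 1/3x_1^2 + 4/9x_1x_2^2 + 5/9x_1x_2 - 1/3x_2^3 - 4/3x_2^2 - x_2.
  leading term x_1^2: subtract (1/27)·f_1 from 1/3x_1^2 + 4/9x_1x_2^2 + 5/9x_1x_2 - 1/3x_2^3 - 4/3x_2^2 - x_2 → 4/9x_1x_2^2 + 20/27x_1x_2 - 1/3x_2^3 - 11/9x_2^2 - 5/9x_2 + 1/3
  leading term x_1x_2^2: subtract (-8/9x_1x_2)·f_3 from 4/9x_1x_2^2 + 20/27x_1x_2 - 1/3x_2^3 - 11/9x_2^2 - 5/9x_2 + 1/3 → 8/27x_1x_2 - 1/3x_2^3 - 11/9x_2^2 - 5/9x_2 + 1/3
  leading term x_1x_2: subtract (-16/27x_1)·f_3 from 8/27x_1x_2 - 1/3x_2^3 - 11/9x_2^2 - 5/9x_2 + 1/3 → -8/27x_1 - 1/3x_2^3 - 11/9x_2^2 - 5/9x_2 + 1/3
  leading term x_1: no divisor's leading term divides it; move -8/27x_1 to the remainder.
  leading term x_2^3: subtract (2/3x_2^2)·f_3 from -1/3x_2^3 - 11/9x_2^2 - 5/9x_2 + 1/3 → -8/9x_2^2 - 5/9x_2 + 1/3
  leading term x_2^2: subtract (16/9x_2)·f_3 from -8/9x_2^2 - 5/9x_2 + 1/3 → 1/3x_2 + 1/3
  leading term x_2: subtract (-2/3)·f_3 from 1/3x_2 + 1/3 → 0
  remainder -8/27x_1 ≠ 0; add h_4 = -8/27x_1 to the basis.

S(f_1,f_3): leading monomials are coprime, so the S-polynomial reduces to 0 (Buchberger's first criterion).
S(f_2,f_3): lcm = x_1^2x_2. S = -4/3x_1^2 - x_1x_2^2 - 5/9x_1x_2.
  leading term x_1^2: subtract (-4/27)·f_1 from -4/3x_1^2 - x_1x_2^2 - 5/9x_1x_2 → -x_1x_2^2 - 35/27x_1x_2 - 4/9x_2^2 - 16/9x_2 - 4/3
  leading term x_1x_2^2: subtract (2x_1x_2)·f_3 from -x_1x_2^2 - 35/27x_1x_2 - 4/9x_2^2 - 16/9x_2 - 4/3 → -8/27x_1x_2 - 4/9x_2^2 - 16/9x_2 - 4/3
  leading term x_1x_2: subtract (16/27x_1)·f_3 from -8/27x_1x_2 - 4/9x_2^2 - 16/9x_2 - 4/3 → 8/27x_1 - 4/9x_2^2 - 16/9x_2 - 4/3
  leading term x_1: subtract (-1)·h_4 from 8/27x_1 - 4/9x_2^2 - 16/9x_2 - 4/3 → -4/9x_2^2 - 16/9x_2 - 4/3
  leading term x_2^2: subtract (8/9x_2)·f_3 from -4/9x_2^2 - 16/9x_2 - 4/3 → -4/3x_2 - 4/3
  leading term x_2: subtract (8/3)·f_3 from -4/3x_2 - 4/3 → 0
  remainder 0.

S(f_1,h_4): lcm = x_1^2. S = -5/9x_1x_2 - 1/3x_2^2 - 4/3x_2 - 1.
  leading term x_1x_2: subtract (10/9x_1)·f_3 from -5/9x_1x_2 - 1/3x_2^2 - 4/3x_2 - 1 → 5/9x_1 - 1/3x_2^2 - 4/3x_2 - 1
  leading term x_1: subtract (-15/8)·h_4 from 5/9x_1 - 1/3x_2^2 - 4/3x_2 - 1 → -1/3x_2^2 - 4/3x_2 - 1
  leading term x_2^2: subtract (2/3x_2)·f_3 from -1/3x_2^2 - 4/3x_2 - 1 → -x_2 - 1
  leading term x_2: subtract (2)·f_3 from -x_2 - 1 → 0
  remainder 0.

S(f_2,h_4): lcm = x_1^2x_2. S = -1/3x_1^2 - x_1x_2^2 - 5/9x_1x_2.
  leading term x_1^2: subtract (-1/27)·f_1 from -1/3x_1^2 - x_1x_2^2 - 5/9x_1x_2 → -x_1x_2^2 - 20/27x_1x_2 - 1/9x_2^2 - 4/9x_2 - 1/3
  leading term x_1x_2^2: subtract (2x_1x_2)·f_3 from -x_1x_2^2 - 20/27x_1x_2 - 1/9x_2^2 - 4/9x_2 - 1/3 → 7/27x_1x_2 - 1/9x_2^2 - 4/9x_2 - 1/3
  leading term x_1x_2: subtract (-14/27x_1)·f_3 from 7/27x_1x_2 - 1/9x_2^2 - 4/9x_2 - 1/3 → -7/27x_1 - 1/9x_2^2 - 4/9x_2 - 1/3
  leading term x_1: subtract (7/8)·h_4 from -7/27x_1 - 1/9x_2^2 - 4/9x_2 - 1/3 → -1/9x_2^2 - 4/9x_2 - 1/3
  leading term x_2^2: subtract (2/9x_2)·f_3 from -1/9x_2^2 - 4/9x_2 - 1/3 → -1/3x_2 - 1/3
  leading term x_2: subtract (2/3)·f_3 from -1/3x_2 - 1/3 → 0
  remainder 0.

S(f_3,h_4): leading monomials are coprime, so the S-polynomial reduces to 0 (Buchberger's first criterion).
Every S-polynomial of the final basis reduces to 0, so we have a Gröbner basis.
Inter-reduce: drop elements whose leading term is divisible by another's, tail-reduce, and make monic.
Reduced Gröbner basis: {x_1, x_2 + 1}.
Label its elements g_1 = x_1, g_2 = x_2 + 1.

Reduce p = -2x_1^2x_2 - 9/5x_1 + 10x_2 + 10 modulo G:
  leading term x_1^2x_2: subtract (-2x_1x_2)·g_1 from -2x_1^2x_2 - 9/5x_1 + 10x_2 + 10 → -9/5x_1 + 10x_2 + 10
  leading term x_1: subtract (-9/5)·g_1 from -9/5x_1 + 10x_2 + 10 → 10x_2 + 10
  leading term x_2: subtract (10)·g_2 from 10x_2 + 10 → 0
  normal form = 0.
Since the normal form is 0, p ∈ I.

-2x_1^2x_2 - 9/5x_1 + 10x_2 + 10 lies in I (it reduces to 0).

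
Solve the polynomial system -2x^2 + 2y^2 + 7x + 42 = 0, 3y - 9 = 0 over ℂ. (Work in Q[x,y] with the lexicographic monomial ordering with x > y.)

{(-4, 3), (15/2, 3)}

Compute a lex Gröbner basis by Buchberger's algorithm.
f_1 = -2x^2 + 7x + 2y^2 + 42, LT = x^2.
f_2 = 3y - 9, LT = y.

The S-polynomials (S(f_1,f_2)) all reduce to 0 modulo the current basis, so we have a Gröbner basis.
Inter-reduce: drop elements whose leading term is divisible by another's, tail-reduce, and make monic.
Reduced Gröbner basis: {x^2 - 7/2x - 30, y - 3}.

The lex basis is triangular: the last element involves only y. Solving y - 3 = 0 gives y ∈ {3}; substituting each value into the earlier elements determines the remaining variables.
  y = 3: the earlier basis element becomes x^2 - 7/2x - 30 = 0, giving x = -4, 15/2 — points (-4, 3), (15/2, 3).
Each listed point satisfies every original equation (direct substitution).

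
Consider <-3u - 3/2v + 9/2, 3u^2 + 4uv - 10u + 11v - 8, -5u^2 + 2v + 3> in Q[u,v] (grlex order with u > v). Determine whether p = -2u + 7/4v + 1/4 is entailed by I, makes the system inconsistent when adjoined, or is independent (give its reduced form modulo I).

-2u + 7/4v + 1/4 lies in I (it reduces to 0).

First compute the reduced Gröbner basis of I by Buchberger's algorithm.
f_1 = -3u - 3/2v + 9/2, LT = u.
f_2 = 3u^2 + 4uv - 10u + 11v - 8, LT = u^2.
f_3 = -5u^2 + 2v + 3, LT = u^2.

S(f_1,f_2): lcm = u^2. S = -5/6uv + 11/6u - 11/3v + 8/3.
  leading term uv: subtract (5/18v)·f_1 from -5/6uv + 11/6u - 11/3v + 8/3 → 5/12v^2 + 11/6u - 59/12v + 8/3
  leading term v^2: no divisor's leading term divides it; move 5/12v^2 to the remainder.
  leading term u: subtract (-11/18)·f_1 from 11/6u - 59/12v + 8/3 → -35/6v + 65/12
  leading term v: no divisor's leading term divides it; move -35/6v to the remainder.
  leading term 1: no divisor's leading term divides it; move 65/12 to the remainder.
  remainder 5/12v^2 - 35/6v + 65/12 ≠ 0; add h_4 = 5/12v^2 - 35/6v + 65/12 to the basis.

S(f_1,f_3): lcm = u^2. S = 1/2uv - 3/2u + 2/5v + 3/5.
  leading term uv: subtract (-1/6v)·f_1 from 1/2uv - 3/2u + 2/5v + 3/5 → -1/4v^2 - 3/2u + 23/20v + 3/5
  leading term v^2: subtract (-3/5)·h_4 from -1/4v^2 - 3/2u + 23/20v + 3/5 → -3/2u - 47/20v + 77/20
  leading term u: subtract (1/2)·f_1 from -3/2u - 47/20v + 77/20 → -8/5v + 8/5
  leading term v: no divisor's leading term divides it; move -8/5v to the remainder.
  leading term 1: no divisor's leading term divides it; move 8/5 to the remainder.
  remainder -8/5v + 8/5 ≠ 0; add h_5 = -8/5v + 8/5 to the basis.

The other S-polynomials (S(f_2,f_3), S(f_1,h_4), S(f_2,h_4), S(f_3,h_4), S(f_1,h_5), S(f_2,h_5), S(f_3,h_5), S(h_4,h_5)) all reduce to 0 modulo the current basis, so we have a Gröbner basis.
Inter-reduce: drop elements whose leading term is divisible by another's, tail-reduce, and make monic.
Reduced Gröbner basis: {u - 1, v - 1}.
Label its elements g_1 = u - 1, g_2 = v - 1.

Reduce p = -2u + 7/4v + 1/4 modulo G:
  leading term u: subtract (-2)·g_1 from -2u + 7/4v + 1/4 → 7/4v - 7/4
  leading term v: subtract (7/4)·g_2 from 7/4v - 7/4 → 0
  normal form = 0.
Since the normal form is 0, p ∈ I.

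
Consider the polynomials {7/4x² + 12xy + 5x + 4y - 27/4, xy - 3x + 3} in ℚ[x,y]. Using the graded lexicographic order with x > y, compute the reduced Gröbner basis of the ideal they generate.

G = {x² + 164/7x + 16/7y - 171/7, xy - 3x + 3, y² - 21/16x - 219/16y + 21/16}

The reduced Gröbner basis is the canonical form of the ideal for this ordering.

f_1 = 7/4x² + 12xy + 5x + 4y - 27/4, LT = x².
f_2 = xy - 3x + 3, LT = xy.

S(f_1,f_2): lcm = x²y. S = 48/7xy² + 3x² + 20/7xy + 16/7y² - 3x - 27/7y.
  reduce S modulo (f_1, f_2):
  remainder 16/7y² - 3x - 219/7y + 3 ≠ 0; add g_3 = 16/7y² - 3x - 219/7y + 3 to the basis.

The other S-polynomials (S(f_1,g_3), S(f_2,g_3)) all reduce to 0 modulo the current basis, so we have a Gröbner basis.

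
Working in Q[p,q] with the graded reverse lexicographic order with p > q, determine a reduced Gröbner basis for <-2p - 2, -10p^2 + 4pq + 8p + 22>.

f_1 = -2p - 2, LT = p.
f_2 = -10p^2 + 4pq + 8p + 22, LT = p^2.

S(f_1,f_2): lcm = p^2. S = 2/5pq + 9/5p + 11/5.
  leading term pq: subtract (-1/5q)·f_1 from 2/5pq + 9/5p + 11/5 → 9/5p - 2/5q + 11/5
  leading term p: subtract (-9/10)·f_1 from 9/5p - 2/5q + 11/5 → -2/5q + 2/5
  leading term q: no divisor's leading term divides it; move -2/5q to the remainder.
  leading term 1: no divisor's leading term divides it; move 2/5 to the remainder.
  remainder -2/5q + 2/5 ≠ 0; add g_3 = -2/5q + 2/5 to the basis.

S(f_1,g_3): leading monomials are coprime, so the S-polynomial reduces to 0 (Buchberger's first criterion).
S(f_2,g_3): leading monomials are coprime, so the S-polynomial reduces to 0 (Buchberger's first criterion).
Every S-polynomial of the final basis reduces to 0, so we have a Gröbner basis.
Inter-reduce: drop elements whose leading term is divisible by another's, tail-reduce, and make monic.

G = {p + 1, q - 1}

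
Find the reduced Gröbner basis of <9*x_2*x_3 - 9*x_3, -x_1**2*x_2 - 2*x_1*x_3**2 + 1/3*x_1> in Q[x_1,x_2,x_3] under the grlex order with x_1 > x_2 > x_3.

f_1 = 9*x_2*x_3 - 9*x_3, LT = x_2*x_3.
f_2 = -x_1**2*x_2 - 2*x_1*x_3**2 + 1/3*x_1, LT = x_1**2*x_2.

S(f_1,f_2): lcm = x_1**2*x_2*x_3. S = -2*x_1*x_3**3 - x_1**2*x_3 + 1/3*x_1*x_3.
  leading term x_1*x_3**3: no divisor's leading term divides it; move -2*x_1*x_3**3 to the remainder.
  leading term x_1**2*x_3: no divisor's leading term divides it; move -x_1**2*x_3 to the remainder.
  leading term x_1*x_3: no divisor's leading term divides it; move 1/3*x_1*x_3 to the remainder.
  remainder -2*x_1*x_3**3 - x_1**2*x_3 + 1/3*x_1*x_3 ≠ 0; add g_3 = -2*x_1*x_3**3 - x_1**2*x_3 + 1/3*x_1*x_3 to the basis.

S(f_1,g_3): lcm = x_1*x_2*x_3**3. S = -1/2*x_1**2*x_2*x_3 - x_1*x_3**3 + 1/6*x_1*x_2*x_3.
  leading term x_1**2*x_2*x_3: subtract (-1/18*x_1**2)·f_1 from -1/2*x_1**2*x_2*x_3 - x_1*x_3**3 + 1/6*x_1*x_2*x_3 → -x_1*x_3**3 - 1/2*x_1**2*x_3 + 1/6*x_1*x_2*x_3
  leading term x_1*x_3**3: subtract (1/2)·g_3 from -x_1*x_3**3 - 1/2*x_1**2*x_3 + 1/6*x_1*x_2*x_3 → 1/6*x_1*x_2*x_3 - 1/6*x_1*x_3
  leading term x_1*x_2*x_3: subtract (1/54*x_1)·f_1 from 1/6*x_1*x_2*x_3 - 1/6*x_1*x_3 → 0
  remainder 0.

S(f_2,g_3): lcm = x_1**2*x_2*x_3**3. S = 2*x_1*x_3**5 - 1/2*x_1**3*x_2*x_3 + 1/6*x_1**2*x_2*x_3 - 1/3*x_1*x_3**3.
  leading term x_1*x_3**5: subtract (-x_3**2)·g_3 from 2*x_1*x_3**5 - 1/2*x_1**3*x_2*x_3 + 1/6*x_1**2*x_2*x_3 - 1/3*x_1*x_3**3 → -1/2*x_1**3*x_2*x_3 - x_1**2*x_3**3 + 1/6*x_1**2*x_2*x_3
  leading term x_1**3*x_2*x_3: subtract (-1/18*x_1**3)·f_1 from -1/2*x_1**3*x_2*x_3 - x_1**2*x_3**3 + 1/6*x_1**2*x_2*x_3 → -x_1**2*x_3**3 - 1/2*x_1**3*x_3 + 1/6*x_1**2*x_2*x_3
  leading term x_1**2*x_3**3: subtract (1/2*x_1)·g_3 from -x_1**2*x_3**3 - 1/2*x_1**3*x_3 + 1/6*x_1**2*x_2*x_3 → 1/6*x_1**2*x_2*x_3 - 1/6*x_1**2*x_3
  leading term x_1**2*x_2*x_3: subtract (1/54*x_1**2)·f_1 from 1/6*x_1**2*x_2*x_3 - 1/6*x_1**2*x_3 → 0
  remainder 0.

Every S-polynomial of the final basis reduces to 0, so we have a Gröbner basis.

G = {x_1*x_3**3 + 1/2*x_1**2*x_3 - 1/6*x_1*x_3, x_1**2*x_2 + 2*x_1*x_3**2 - 1/3*x_1, x_2*x_3 - x_3}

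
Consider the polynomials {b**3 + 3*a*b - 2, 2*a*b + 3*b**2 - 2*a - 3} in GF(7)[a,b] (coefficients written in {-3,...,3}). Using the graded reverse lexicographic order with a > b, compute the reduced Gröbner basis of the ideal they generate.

G = {b**3 - b**2 + 3*a - 1, a**2 + 3*b**2 - 2*a + 3*b, a*b - 2*b**2 - a + 2}

f_1 = b**3 + 3*a*b - 2, LT = b**3.
f_2 = 2*a*b + 3*b**2 - 2*a - 3, LT = a*b.

S(f_1,f_2): lcm = a*b**3. S = 2*b**4 + 3*a**2*b + a*b**2 - 2*b**2 - 2*a.
  reduce S modulo (f_1, f_2):
  remainder 3*a**2 + 2*b**2 + a + 2*b ≠ 0; add g_3 = 3*a**2 + 2*b**2 + a + 2*b to the basis.

The other S-polynomials (S(f_1,g_3), S(f_2,g_3)) all reduce to 0 modulo the current basis, so we have a Gröbner basis.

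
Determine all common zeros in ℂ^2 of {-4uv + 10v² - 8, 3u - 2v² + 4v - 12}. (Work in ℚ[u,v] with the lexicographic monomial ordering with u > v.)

{(4, 2), (115/16 - 7*sqrt(321)/48, 15/8 - sqrt(321)/8), (7*sqrt(321)/48 + 115/16, 15/8 + sqrt(321)/8)}

Compute a lex Gröbner basis by Buchberger's algorithm.
f_1 = -4uv + 10v² - 8, LT = uv.
f_2 = 3u - 2v² + 4v - 12, LT = u.

S(f_1,f_2): lcm = uv. S = ⅔v³ - 23/6v² + 4v + 2.
  leading term v³: no divisor's leading term divides it; move ⅔v³ to the remainder.
  leading term v²: no divisor's leading term divides it; move -23/6v² to the remainder.
  leading term v: no divisor's leading term divides it; move 4v to the remainder.
  leading term 1: no divisor's leading term divides it; move 2 to the remainder.
  remainder ⅔v³ - 23/6v² + 4v + 2 ≠ 0; add h_3 = ⅔v³ - 23/6v² + 4v + 2 to the basis.

S(f_1,h_3): lcm = uv³. S = 23/4uv² - 6uv - 3u - 5/2v⁴ + 2v².
  leading term uv²: subtract (-23/16v)·f_1 from 23/4uv² - 6uv - 3u - 5/2v⁴ + 2v² → -6uv - 3u - 5/2v⁴ + 115/8v³ + 2v² - 23/2v
  leading term uv: subtract (3/2)·f_1 from -6uv - 3u - 5/2v⁴ + 115/8v³ + 2v² - 23/2v → -3u - 5/2v⁴ + 115/8v³ - 13v² - 23/2v + 12
  leading term u: subtract (-1)·f_2 from -3u - 5/2v⁴ + 115/8v³ - 13v² - 23/2v + 12 → -5/2v⁴ + 115/8v³ - 15v² - 15/2v
  leading term v⁴: subtract (-15/4v)·h_3 from -5/2v⁴ + 115/8v³ - 15v² - 15/2v → 0
  remainder 0.

S(f_2,h_3): leading monomials are coprime, so the S-polynomial reduces to 0 (Buchberger's first criterion).
Every S-polynomial of the final basis reduces to 0, so we have a Gröbner basis.
Inter-reduce: drop elements whose leading term is divisible by another's, tail-reduce, and make monic.
Reduced Gröbner basis: {u - ⅔v² + 4/3v - 4, v³ - 23/4v² + 6v + 3}.

From the last basis element, v³ - 23/4v² + 6v + 3 = 0, so v takes values in {2, 15/8 - sqrt(321)/8, 15/8 + sqrt(321)/8}. Each choice, substituted upward through the basis, yields the corresponding point(s) of the solution set.
  v = 2: the earlier basis element becomes u - 4 = 0, giving u = 4 — point (4, 2).
  v = 15/8 - sqrt(321)/8: the earlier basis element becomes u - 115/16 + 7*sqrt(321)/48 = 0, giving u = 115/16 - 7*sqrt(321)/48 — point (115/16 - 7*sqrt(321)/48, 15/8 - sqrt(321)/8).
  v = 15/8 + sqrt(321)/8: the earlier basis element becomes u - 115/16 - 7*sqrt(321)/48 = 0, giving u = 7*sqrt(321)/48 + 115/16 — point (7*sqrt(321)/48 + 115/16, 15/8 + sqrt(321)/8).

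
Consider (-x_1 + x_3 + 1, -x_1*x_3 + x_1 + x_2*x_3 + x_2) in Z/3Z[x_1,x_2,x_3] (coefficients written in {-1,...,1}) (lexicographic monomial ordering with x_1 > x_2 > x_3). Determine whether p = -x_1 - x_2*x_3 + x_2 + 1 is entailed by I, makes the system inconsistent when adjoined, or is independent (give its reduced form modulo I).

First compute the reduced Gröbner basis of I by Buchberger's algorithm.
f_1 = -x_1 + x_3 + 1, LT = x_1.
f_2 = -x_1*x_3 + x_1 + x_2*x_3 + x_2, LT = x_1*x_3.

S(f_1,f_2): lcm = x_1*x_3. S = x_1 + x_2*x_3 + x_2 - x_3**2 - x_3.
  leading term x_1: subtract (-1)·f_1 from x_1 + x_2*x_3 + x_2 - x_3**2 - x_3 → x_2*x_3 + x_2 - x_3**2 + 1
  leading term x_2*x_3: no divisor's leading term divides it; move x_2*x_3 to the remainder.
  leading term x_2: no divisor's leading term divides it; move x_2 to the remainder.
  leading term x_3**2: no divisor's leading term divides it; move -x_3**2 to the remainder.
  leading term 1: no divisor's leading term divides it; move 1 to the remainder.
  remainder x_2*x_3 + x_2 - x_3**2 + 1 ≠ 0; add h_3 = x_2*x_3 + x_2 - x_3**2 + 1 to the basis.

The other S-polynomials (S(f_1,h_3), S(f_2,h_3)) all reduce to 0 modulo the current basis, so we have a Gröbner basis.
Inter-reduce: drop elements whose leading term is divisible by another's, tail-reduce, and make monic.
Reduced Gröbner basis: {x_1 - x_3 - 1, x_2*x_3 + x_2 - x_3**2 + 1}.
Label its elements g_1 = x_1 - x_3 - 1, g_2 = x_2*x_3 + x_2 - x_3**2 + 1.

Reduce p = -x_1 - x_2*x_3 + x_2 + 1 modulo G:
  leading term x_1: subtract (-1)·g_1 from -x_1 - x_2*x_3 + x_2 + 1 → -x_2*x_3 + x_2 - x_3
  leading term x_2*x_3: subtract (-1)·g_2 from -x_2*x_3 + x_2 - x_3 → -x_2 - x_3**2 - x_3 + 1
  leading term x_2: no divisor's leading term divides it; move -x_2 to the remainder.
  leading term x_3**2: no divisor's leading term divides it; move -x_3**2 to the remainder.
  leading term x_3: no divisor's leading term divides it; move -x_3 to the remainder.
  leading term 1: no divisor's leading term divides it; move 1 to the remainder.
  normal form = -x_2 - x_3**2 - x_3 + 1.
The normal form is nonzero, so p ∉ I. Since p minus its normal form lies in I, I + (p) = I + (r) where r = -x_2 - x_3**2 - x_3 + 1; decide whether this ideal is the whole ring.
Run Buchberger on G together with r (pairs among the g_i already reduce to 0 since G is a Gröbner basis):
g_1 = x_1 - x_3 - 1, LT = x_1.
g_2 = x_2*x_3 + x_2 - x_3**2 + 1, LT = x_2*x_3.
r = -x_2 - x_3**2 - x_3 + 1, LT = x_2.

S(g_2,r): lcm = x_2*x_3. S = x_2 - x_3**3 + x_3**2 + x_3 + 1.
  leading term x_2: subtract (-1)·r from x_2 - x_3**3 + x_3**2 + x_3 + 1 → -x_3**3 - 1
  leading term x_3**3: no divisor's leading term divides it; move -x_3**3 to the remainder.
  leading term 1: no divisor's leading term divides it; move -1 to the remainder.
  remainder -x_3**3 - 1 ≠ 0; add m_4 = -x_3**3 - 1 to the basis.

The other S-polynomials (S(g_1,g_2), S(g_1,r), S(g_1,m_4), S(g_2,m_4), S(r,m_4)) all reduce to 0 modulo the current basis, so we have a Gröbner basis.
Inter-reduce: drop elements whose leading term is divisible by another's, tail-reduce, and make monic.
Reduced Gröbner basis: {x_1 - x_3 - 1, x_2 + x_3**2 + x_3 - 1, x_3**3 + 1}.
The reduced Gröbner basis of I + (p) is {x_1 - x_3 - 1, x_2 + x_3**2 + x_3 - 1, x_3**3 + 1} ≠ {1}, a proper ideal, so the enlarged system stays consistent: p is independent of I, with normal form -x_2 - x_3**2 - x_3 + 1.

-x_1 - x_2*x_3 + x_2 + 1 is independent of I; its normal form modulo I is -x_2 - x_3**2 - x_3 + 1.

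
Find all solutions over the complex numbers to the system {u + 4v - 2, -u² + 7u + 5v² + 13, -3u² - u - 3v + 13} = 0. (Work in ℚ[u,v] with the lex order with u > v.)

{(-2, 1)}

Compute a lex Gröbner basis by Buchberger's algorithm.
f_1 = u + 4v - 2, LT = u.
f_2 = -u² + 7u + 5v² + 13, LT = u².
f_3 = -3u² - u - 3v + 13, LT = u².

S(f_1,f_2): lcm = u². S = 4uv + 5u + 5v² + 13.
  leading term uv: subtract (4v)·f_1 from 4uv + 5u + 5v² + 13 → 5u - 11v² + 8v + 13
  leading term u: subtract (5)·f_1 from 5u - 11v² + 8v + 13 → -11v² - 12v + 23
  leading term v²: no divisor's leading term divides it; move -11v² to the remainder.
  leading term v: no divisor's leading term divides it; move -12v to the remainder.
  leading term 1: no divisor's leading term divides it; move 23 to the remainder.
  remainder -11v² - 12v + 23 ≠ 0; add h_4 = -11v² - 12v + 23 to the basis.

S(f_1,f_3): lcm = u². S = 4uv - 7/3u - v + 13/3.
  leading term uv: subtract (4v)·f_1 from 4uv - 7/3u - v + 13/3 → -7/3u - 16v² + 7v + 13/3
  leading term u: subtract (-7/3)·f_1 from -7/3u - 16v² + 7v + 13/3 → -16v² + 49/3v - ⅓
  leading term v²: subtract (16/11)·h_4 from -16v² + 49/3v - ⅓ → 1115/33v - 1115/33
  leading term v: no divisor's leading term divides it; move 1115/33v to the remainder.
  leading term 1: no divisor's leading term divides it; move -1115/33 to the remainder.
  remainder 1115/33v - 1115/33 ≠ 0; add h_5 = 1115/33v - 1115/33 to the basis.

The other S-polynomials (S(f_2,f_3), S(f_1,h_4), S(f_2,h_4), S(f_3,h_4), S(f_1,h_5), S(f_2,h_5), S(f_3,h_5), S(h_4,h_5)) all reduce to 0 modulo the current basis, so we have a Gröbner basis.
Inter-reduce: drop elements whose leading term is divisible by another's, tail-reduce, and make monic.
Reduced Gröbner basis: {u + 2, v - 1}.

The lex basis is triangular: the last element involves only v. Solving v - 1 = 0 gives v ∈ {1}; substituting each value into the earlier elements determines the remaining variables.
  v = 1: the earlier basis element becomes u + 2 = 0, giving u = -2 — point (-2, 1).
Check: every point annihilates each of the original generators.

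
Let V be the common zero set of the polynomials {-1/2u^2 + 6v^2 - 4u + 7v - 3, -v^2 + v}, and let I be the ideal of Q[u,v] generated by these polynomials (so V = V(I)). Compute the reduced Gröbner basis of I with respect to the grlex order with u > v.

G = {u^2 + 8u - 26v + 6, v^2 - v}

f_1 = -1/2u^2 + 6v^2 - 4u + 7v - 3, LT = u^2.
f_2 = -v^2 + v, LT = v^2.

The S-polynomials (S(f_1,f_2)) all reduce to 0 modulo the current basis, so we have a Gröbner basis.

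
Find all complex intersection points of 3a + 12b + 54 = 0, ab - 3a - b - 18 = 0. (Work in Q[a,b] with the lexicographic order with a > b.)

{(-2, -4), (-27, 9/4)}

Compute a lex Gröbner basis by Buchberger's algorithm.
f_1 = 3a + 12b + 54, LT = a.
f_2 = ab - 3a - b - 18, LT = ab.

S(f_1,f_2): lcm = ab. S = 3a + 4b^2 + 19b + 18.
  leading term a: subtract (1)·f_1 from 3a + 4b^2 + 19b + 18 → 4b^2 + 7b - 36
  leading term b^2: no divisor's leading term divides it; move 4b^2 to the remainder.
  leading term b: no divisor's leading term divides it; move 7b to the remainder.
  leading term 1: no divisor's leading term divides it; move -36 to the remainder.
  remainder 4b^2 + 7b - 36 ≠ 0; add h_3 = 4b^2 + 7b - 36 to the basis.

The other S-polynomials (S(f_1,h_3), S(f_2,h_3)) all reduce to 0 modulo the current basis, so we have a Gröbner basis.
Inter-reduce: drop elements whose leading term is divisible by another's, tail-reduce, and make monic.
Reduced Gröbner basis: {a + 4b + 18, b^2 + 7/4b - 9}.

The lex basis is triangular: the last element involves only b. Solving b^2 + 7/4b - 9 = 0 gives b ∈ {-4, 9/4}; substituting each value into the earlier elements determines the remaining variables.
  b = -4: the earlier basis element becomes a + 2 = 0, giving a = -2 — point (-2, -4).
  b = 9/4: the earlier basis element becomes a + 27 = 0, giving a = -27 — point (-27, 9/4).
Substituting each solution back into the original system confirms all equations vanish.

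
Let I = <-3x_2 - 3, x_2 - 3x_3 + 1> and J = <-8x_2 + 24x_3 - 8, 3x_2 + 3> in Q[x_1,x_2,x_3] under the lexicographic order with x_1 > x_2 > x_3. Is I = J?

Equality of ideals is decidable: compute both reduced Gröbner bases (unique for the ordering) and check whether they agree.
Buchberger on the first generating set:
f_1 = -3x_2 - 3, LT = x_2.
f_2 = x_2 - 3x_3 + 1, LT = x_2.

S(f_1,f_2): lcm = x_2. S = 3x_3.
  leading term x_3: no divisor's leading term divides it; move 3x_3 to the remainder.
  remainder 3x_3 ≠ 0; add g_3 = 3x_3 to the basis.

The other S-polynomials (S(f_1,g_3), S(f_2,g_3)) all reduce to 0 modulo the current basis, so we have a Gröbner basis.
Inter-reduce: drop elements whose leading term is divisible by another's, tail-reduce, and make monic.
Reduced Gröbner basis: {x_2 + 1, x_3}.

Buchberger on the second generating set:
h_1 = -8x_2 + 24x_3 - 8, LT = x_2.
h_2 = 3x_2 + 3, LT = x_2.

S(h_1,h_2): lcm = x_2. S = -3x_3.
  leading term x_3: no divisor's leading term divides it; move -3x_3 to the remainder.
  remainder -3x_3 ≠ 0; add k_3 = -3x_3 to the basis.

The other S-polynomials (S(h_1,k_3), S(h_2,k_3)) all reduce to 0 modulo the current basis, so we have a Gröbner basis.
Inter-reduce: drop elements whose leading term is divisible by another's, tail-reduce, and make monic.
Reduced Gröbner basis: {x_2 + 1, x_3}.

These coincide, so the ideals are equal.
The choice of monomial ordering does not affect the verdict — as long as both bases are computed under the same ordering, their equality decides ideal equality.

Yes, the ideals are equal.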